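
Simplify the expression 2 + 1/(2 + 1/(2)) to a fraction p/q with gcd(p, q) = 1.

Use the convergent recurrence hₖ = aₖ·hₖ₋₁ + hₖ₋₂ (and likewise for the denominators kₖ):
a_0 = 2: 2/1
a_1 = 2: 5/2
a_2 = 2: 12/5

12/5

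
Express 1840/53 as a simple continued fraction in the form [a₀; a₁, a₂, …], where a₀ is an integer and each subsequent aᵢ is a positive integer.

[34; 1, 2, 1, 1, 7]

1840 ÷ 53 → quotient 34, remainder 38
53 ÷ 38 → quotient 1, remainder 15
38 ÷ 15 → quotient 2, remainder 8
15 ÷ 8 → quotient 1, remainder 7
8 ÷ 7 → quotient 1, remainder 1
7 ÷ 1 → quotient 7, remainder 0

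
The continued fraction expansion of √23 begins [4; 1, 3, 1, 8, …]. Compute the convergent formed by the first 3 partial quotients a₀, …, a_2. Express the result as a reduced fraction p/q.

19/4

a_0 = 4: 4/1
a_1 = 1: 5/1
a_2 = 3: 19/4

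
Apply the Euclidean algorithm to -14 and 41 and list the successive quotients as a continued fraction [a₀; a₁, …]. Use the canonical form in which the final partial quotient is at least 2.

[-1; 1, 1, 1, 13]

Run the Euclidean algorithm, recording each quotient:
-14 = -1·41 + 27, so a_0 = -1
41 = 1·27 + 14, so a_1 = 1
27 = 1·14 + 13, so a_2 = 1
14 = 1·13 + 1, so a_3 = 1
13 = 13·1 + 0, so a_4 = 13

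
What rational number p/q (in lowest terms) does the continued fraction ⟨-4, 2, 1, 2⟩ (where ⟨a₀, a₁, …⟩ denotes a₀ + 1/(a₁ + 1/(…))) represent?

-29/8

a_0 = -4: -4/1
a_1 = 2: -7/2
a_2 = 1: -11/3
a_3 = 2: -29/8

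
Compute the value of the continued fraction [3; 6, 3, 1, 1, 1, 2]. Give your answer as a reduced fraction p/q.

a_0 = 3: 3/1
a_1 = 6: 19/6
a_2 = 3: 60/19
a_3 = 1: 79/25
a_4 = 1: 139/44
a_5 = 1: 218/69
a_6 = 2: 575/182

575/182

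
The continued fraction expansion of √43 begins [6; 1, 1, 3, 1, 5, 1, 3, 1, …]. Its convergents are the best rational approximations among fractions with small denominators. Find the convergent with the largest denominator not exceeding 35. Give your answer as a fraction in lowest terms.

59/9

a_0 = 6: 6/1  (≤ bound)
a_1 = 1: 7/1  (≤ bound)
a_2 = 1: 13/2  (≤ bound)
a_3 = 3: 46/7  (≤ bound)
a_4 = 1: 59/9  (≤ bound)
a_5 = 5: 341/52  (> 35, stop)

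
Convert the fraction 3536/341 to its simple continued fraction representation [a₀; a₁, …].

[10; 2, 1, 2, 2, 2, 7]

3536 = 10·341 + 126, so a_0 = 10
341 = 2·126 + 89, so a_1 = 2
126 = 1·89 + 37, so a_2 = 1
89 = 2·37 + 15, so a_3 = 2
37 = 2·15 + 7, so a_4 = 2
15 = 2·7 + 1, so a_5 = 2
7 = 7·1 + 0, so a_6 = 7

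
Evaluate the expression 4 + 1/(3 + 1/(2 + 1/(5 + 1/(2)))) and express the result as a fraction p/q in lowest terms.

356/83

a_0 = 4: 4/1
a_1 = 3: 13/3
a_2 = 2: 30/7
a_3 = 5: 163/38
a_4 = 2: 356/83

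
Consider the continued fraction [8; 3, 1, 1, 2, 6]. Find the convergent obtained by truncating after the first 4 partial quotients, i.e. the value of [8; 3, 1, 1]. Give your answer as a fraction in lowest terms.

58/7

Work from the innermost term outward:
Start with 1.
1 + 1/(1/1) = 1 + 1/1 = 2/1
3 + 1/(2/1) = 3 + 1/2 = 7/2
8 + 1/(7/2) = 8 + 2/7 = 58/7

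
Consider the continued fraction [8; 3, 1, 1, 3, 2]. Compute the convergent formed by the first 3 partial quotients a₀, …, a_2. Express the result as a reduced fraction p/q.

33/4

Starting at the tail and folding back:
Start with 1.
3 + 1/(1/1) = 3 + 1/1 = 4/1
8 + 1/(4/1) = 8 + 1/4 = 33/4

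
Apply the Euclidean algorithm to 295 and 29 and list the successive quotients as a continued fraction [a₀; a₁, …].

[10; 5, 1, 4]

295 ÷ 29 → quotient 10, remainder 5
29 ÷ 5 → quotient 5, remainder 4
5 ÷ 4 → quotient 1, remainder 1
4 ÷ 1 → quotient 4, remainder 0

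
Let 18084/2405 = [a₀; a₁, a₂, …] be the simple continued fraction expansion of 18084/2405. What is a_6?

Repeatedly divide and take the remainder:
18084 = 7·2405 + 1249, so a_0 = 7
2405 = 1·1249 + 1156, so a_1 = 1
1249 = 1·1156 + 93, so a_2 = 1
1156 = 12·93 + 40, so a_3 = 12
93 = 2·40 + 13, so a_4 = 2
40 = 3·13 + 1, so a_5 = 3
13 = 13·1 + 0, so a_6 = 13

13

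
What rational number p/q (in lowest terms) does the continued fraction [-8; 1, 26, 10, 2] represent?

-4004/569

Compute successive convergents:
a_0 = -8: -8/1
a_1 = 1: -7/1
a_2 = 26: -190/27
a_3 = 10: -1907/271
a_4 = 2: -4004/569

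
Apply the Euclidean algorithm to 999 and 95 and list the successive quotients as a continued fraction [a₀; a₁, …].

[10; 1, 1, 15, 3]

Run the Euclidean algorithm, recording each quotient:
999 = 10·95 + 49, so a_0 = 10
95 = 1·49 + 46, so a_1 = 1
49 = 1·46 + 3, so a_2 = 1
46 = 15·3 + 1, so a_3 = 15
3 = 3·1 + 0, so a_4 = 3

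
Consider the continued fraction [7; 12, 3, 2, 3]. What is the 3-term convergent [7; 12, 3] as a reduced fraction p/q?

262/37

Start with 3.
12 + 1/(3/1) = 12 + 1/3 = 37/3
7 + 1/(37/3) = 7 + 3/37 = 262/37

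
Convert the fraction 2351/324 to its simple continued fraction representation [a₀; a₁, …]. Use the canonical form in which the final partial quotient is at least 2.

[7; 3, 1, 9, 2, 1, 2]

2351 ÷ 324 → quotient 7, remainder 83
324 ÷ 83 → quotient 3, remainder 75
83 ÷ 75 → quotient 1, remainder 8
75 ÷ 8 → quotient 9, remainder 3
8 ÷ 3 → quotient 2, remainder 2
3 ÷ 2 → quotient 1, remainder 1
2 ÷ 1 → quotient 2, remainder 0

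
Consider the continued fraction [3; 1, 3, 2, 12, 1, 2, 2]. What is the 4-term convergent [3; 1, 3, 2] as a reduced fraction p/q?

Start with 2.
3 + 1/(2/1) = 3 + 1/2 = 7/2
1 + 1/(7/2) = 1 + 2/7 = 9/7
3 + 1/(9/7) = 3 + 7/9 = 34/9

34/9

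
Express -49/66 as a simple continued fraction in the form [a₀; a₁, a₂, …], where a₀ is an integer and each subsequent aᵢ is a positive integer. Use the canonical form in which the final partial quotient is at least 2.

[-1; 3, 1, 7, 2]

Apply division with remainder until the remainder is 0:
-49 = -1·66 + 17, so a_0 = -1
66 = 3·17 + 15, so a_1 = 3
17 = 1·15 + 2, so a_2 = 1
15 = 7·2 + 1, so a_3 = 7
2 = 2·1 + 0, so a_4 = 2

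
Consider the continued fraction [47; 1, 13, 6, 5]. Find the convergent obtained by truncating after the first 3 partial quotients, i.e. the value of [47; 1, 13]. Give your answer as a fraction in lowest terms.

Start with 13.
1 + 1/(13/1) = 1 + 1/13 = 14/13
47 + 1/(14/13) = 47 + 13/14 = 671/14

671/14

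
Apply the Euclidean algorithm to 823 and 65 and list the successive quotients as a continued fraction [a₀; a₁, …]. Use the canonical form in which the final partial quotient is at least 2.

⌊823/65⌋ = 12, remainder 43
⌊65/43⌋ = 1, remainder 22
⌊43/22⌋ = 1, remainder 21
⌊22/21⌋ = 1, remainder 1
⌊21/1⌋ = 21, remainder 0

[12; 1, 1, 1, 21]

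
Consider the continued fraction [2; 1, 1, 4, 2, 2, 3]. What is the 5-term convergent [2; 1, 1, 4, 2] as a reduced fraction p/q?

51/20

a_0 = 2: 2/1
a_1 = 1: 3/1
a_2 = 1: 5/2
a_3 = 4: 23/9
a_4 = 2: 51/20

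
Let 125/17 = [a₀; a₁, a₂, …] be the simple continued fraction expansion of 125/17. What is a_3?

5

⌊125/17⌋ = 7, remainder 6
⌊17/6⌋ = 2, remainder 5
⌊6/5⌋ = 1, remainder 1
⌊5/1⌋ = 5, remainder 0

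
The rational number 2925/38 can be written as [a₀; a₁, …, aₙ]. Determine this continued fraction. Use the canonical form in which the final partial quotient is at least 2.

[76; 1, 37]

⌊2925/38⌋ = 76, remainder 37
⌊38/37⌋ = 1, remainder 1
⌊37/1⌋ = 37, remainder 0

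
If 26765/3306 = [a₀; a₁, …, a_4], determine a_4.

26765 ÷ 3306 → quotient 8, remainder 317
3306 ÷ 317 → quotient 10, remainder 136
317 ÷ 136 → quotient 2, remainder 45
136 ÷ 45 → quotient 3, remainder 1
45 ÷ 1 → quotient 45, remainder 0

45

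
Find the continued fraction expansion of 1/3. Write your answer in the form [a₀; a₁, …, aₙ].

[0; 3]

Apply division with remainder until the remainder is 0:
1 ÷ 3 → quotient 0, remainder 1
3 ÷ 1 → quotient 3, remainder 0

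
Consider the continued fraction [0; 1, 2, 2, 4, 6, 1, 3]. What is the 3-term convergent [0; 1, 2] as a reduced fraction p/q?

2/3

Start with 2.
1 + 1/(2/1) = 1 + 1/2 = 3/2
0 + 1/(3/2) = 0 + 2/3 = 2/3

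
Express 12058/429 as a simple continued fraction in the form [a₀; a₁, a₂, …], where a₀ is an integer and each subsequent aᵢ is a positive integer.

⌊12058/429⌋ = 28, remainder 46
⌊429/46⌋ = 9, remainder 15
⌊46/15⌋ = 3, remainder 1
⌊15/1⌋ = 15, remainder 0

[28; 9, 3, 15]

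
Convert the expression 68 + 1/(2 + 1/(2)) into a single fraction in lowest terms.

Start with 2.
2 + 1/(2/1) = 2 + 1/2 = 5/2
68 + 1/(5/2) = 68 + 2/5 = 342/5

342/5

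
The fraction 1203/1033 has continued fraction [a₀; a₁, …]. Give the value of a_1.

6

⌊1203/1033⌋ = 1, remainder 170
⌊1033/170⌋ = 6, remainder 13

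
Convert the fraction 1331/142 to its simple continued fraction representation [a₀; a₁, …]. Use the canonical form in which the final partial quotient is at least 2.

⌊1331/142⌋ = 9, remainder 53
⌊142/53⌋ = 2, remainder 36
⌊53/36⌋ = 1, remainder 17
⌊36/17⌋ = 2, remainder 2
⌊17/2⌋ = 8, remainder 1
⌊2/1⌋ = 2, remainder 0

[9; 2, 1, 2, 8, 2]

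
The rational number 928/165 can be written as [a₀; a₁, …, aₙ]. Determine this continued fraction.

928 = 5·165 + 103, so a_0 = 5
165 = 1·103 + 62, so a_1 = 1
103 = 1·62 + 41, so a_2 = 1
62 = 1·41 + 21, so a_3 = 1
41 = 1·21 + 20, so a_4 = 1
21 = 1·20 + 1, so a_5 = 1
20 = 20·1 + 0, so a_6 = 20

[5; 1, 1, 1, 1, 1, 20]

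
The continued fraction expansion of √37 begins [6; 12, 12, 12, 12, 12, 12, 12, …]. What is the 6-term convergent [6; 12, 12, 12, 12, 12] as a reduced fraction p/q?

Start with 12.
12 + 1/(12/1) = 12 + 1/12 = 145/12
12 + 1/(145/12) = 12 + 12/145 = 1752/145
12 + 1/(1752/145) = 12 + 145/1752 = 21169/1752
12 + 1/(21169/1752) = 12 + 1752/21169 = 255780/21169
6 + 1/(255780/21169) = 6 + 21169/255780 = 1555849/255780

1555849/255780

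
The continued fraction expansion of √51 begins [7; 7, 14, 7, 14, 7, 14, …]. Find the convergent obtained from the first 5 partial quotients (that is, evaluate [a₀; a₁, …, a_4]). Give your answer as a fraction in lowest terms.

70693/9899

Starting at the tail and folding back:
Start with 14.
7 + 1/(14/1) = 7 + 1/14 = 99/14
14 + 1/(99/14) = 14 + 14/99 = 1400/99
7 + 1/(1400/99) = 7 + 99/1400 = 9899/1400
7 + 1/(9899/1400) = 7 + 1400/9899 = 70693/9899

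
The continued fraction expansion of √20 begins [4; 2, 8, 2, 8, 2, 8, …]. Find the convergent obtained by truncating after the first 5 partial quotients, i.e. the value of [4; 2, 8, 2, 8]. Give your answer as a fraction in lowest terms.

1364/305

Build up convergents one term at a time:
a_0 = 4: 4/1
a_1 = 2: 9/2
a_2 = 8: 76/17
a_3 = 2: 161/36
a_4 = 8: 1364/305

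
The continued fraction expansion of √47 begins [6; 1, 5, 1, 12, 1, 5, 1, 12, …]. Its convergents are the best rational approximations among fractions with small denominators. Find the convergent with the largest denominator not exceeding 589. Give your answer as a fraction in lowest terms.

3942/575

a_0 = 6: 6/1  (≤ bound)
a_1 = 1: 7/1  (≤ bound)
a_2 = 5: 41/6  (≤ bound)
a_3 = 1: 48/7  (≤ bound)
a_4 = 12: 617/90  (≤ bound)
a_5 = 1: 665/97  (≤ bound)
a_6 = 5: 3942/575  (≤ bound)
a_7 = 1: 4607/672  (> 589, stop)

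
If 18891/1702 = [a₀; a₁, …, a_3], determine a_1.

18891 ÷ 1702 → quotient 11, remainder 169
1702 ÷ 169 → quotient 10, remainder 12

10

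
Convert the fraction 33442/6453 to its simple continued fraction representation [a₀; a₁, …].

33442 = 5·6453 + 1177, so a_0 = 5
6453 = 5·1177 + 568, so a_1 = 5
1177 = 2·568 + 41, so a_2 = 2
568 = 13·41 + 35, so a_3 = 13
41 = 1·35 + 6, so a_4 = 1
35 = 5·6 + 5, so a_5 = 5
6 = 1·5 + 1, so a_6 = 1
5 = 5·1 + 0, so a_7 = 5

[5; 5, 2, 13, 1, 5, 1, 5]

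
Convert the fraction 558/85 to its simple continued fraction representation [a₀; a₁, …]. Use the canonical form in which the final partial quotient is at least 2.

[6; 1, 1, 3, 2, 1, 3]

Run the Euclidean algorithm, recording each quotient:
⌊558/85⌋ = 6, remainder 48
⌊85/48⌋ = 1, remainder 37
⌊48/37⌋ = 1, remainder 11
⌊37/11⌋ = 3, remainder 4
⌊11/4⌋ = 2, remainder 3
⌊4/3⌋ = 1, remainder 1
⌊3/1⌋ = 3, remainder 0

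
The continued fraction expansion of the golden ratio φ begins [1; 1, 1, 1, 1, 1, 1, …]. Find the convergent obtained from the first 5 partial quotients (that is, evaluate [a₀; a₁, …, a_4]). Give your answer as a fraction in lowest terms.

a_0 = 1: 1/1
a_1 = 1: 2/1
a_2 = 1: 3/2
a_3 = 1: 5/3
a_4 = 1: 8/5

8/5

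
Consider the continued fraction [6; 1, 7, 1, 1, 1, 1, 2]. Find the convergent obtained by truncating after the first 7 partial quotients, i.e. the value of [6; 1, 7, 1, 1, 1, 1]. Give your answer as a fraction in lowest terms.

Compute successive convergents:
a_0 = 6: 6/1
a_1 = 1: 7/1
a_2 = 7: 55/8
a_3 = 1: 62/9
a_4 = 1: 117/17
a_5 = 1: 179/26
a_6 = 1: 296/43

296/43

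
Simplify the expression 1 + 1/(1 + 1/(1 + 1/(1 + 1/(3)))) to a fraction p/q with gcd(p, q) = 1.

Use the convergent recurrence hₖ = aₖ·hₖ₋₁ + hₖ₋₂ (and likewise for the denominators kₖ):
a_0 = 1: 1/1
a_1 = 1: 2/1
a_2 = 1: 3/2
a_3 = 1: 5/3
a_4 = 3: 18/11

18/11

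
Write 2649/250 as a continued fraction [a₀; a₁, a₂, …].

⌊2649/250⌋ = 10, remainder 149
⌊250/149⌋ = 1, remainder 101
⌊149/101⌋ = 1, remainder 48
⌊101/48⌋ = 2, remainder 5
⌊48/5⌋ = 9, remainder 3
⌊5/3⌋ = 1, remainder 2
⌊3/2⌋ = 1, remainder 1
⌊2/1⌋ = 2, remainder 0

[10; 1, 1, 2, 9, 1, 1, 2]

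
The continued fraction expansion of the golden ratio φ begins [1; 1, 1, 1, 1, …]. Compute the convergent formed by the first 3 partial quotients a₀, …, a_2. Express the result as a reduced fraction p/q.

a_0 = 1: 1/1
a_1 = 1: 2/1
a_2 = 1: 3/2

3/2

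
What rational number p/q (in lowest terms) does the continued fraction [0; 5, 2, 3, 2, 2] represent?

a_0 = 0: 0/1
a_1 = 5: 1/5
a_2 = 2: 2/11
a_3 = 3: 7/38
a_4 = 2: 16/87
a_5 = 2: 39/212

39/212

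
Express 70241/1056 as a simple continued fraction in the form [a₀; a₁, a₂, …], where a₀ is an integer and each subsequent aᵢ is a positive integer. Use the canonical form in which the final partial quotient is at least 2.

[66; 1, 1, 15, 34]

70241 ÷ 1056 → quotient 66, remainder 545
1056 ÷ 545 → quotient 1, remainder 511
545 ÷ 511 → quotient 1, remainder 34
511 ÷ 34 → quotient 15, remainder 1
34 ÷ 1 → quotient 34, remainder 0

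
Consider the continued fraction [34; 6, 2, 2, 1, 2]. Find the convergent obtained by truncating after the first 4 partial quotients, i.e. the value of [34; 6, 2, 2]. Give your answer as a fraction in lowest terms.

Start with 2.
2 + 1/(2/1) = 2 + 1/2 = 5/2
6 + 1/(5/2) = 6 + 2/5 = 32/5
34 + 1/(32/5) = 34 + 5/32 = 1093/32

1093/32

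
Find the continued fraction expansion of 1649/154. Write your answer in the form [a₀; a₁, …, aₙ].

[10; 1, 2, 2, 2, 1, 2, 2]

⌊1649/154⌋ = 10, remainder 109
⌊154/109⌋ = 1, remainder 45
⌊109/45⌋ = 2, remainder 19
⌊45/19⌋ = 2, remainder 7
⌊19/7⌋ = 2, remainder 5
⌊7/5⌋ = 1, remainder 2
⌊5/2⌋ = 2, remainder 1
⌊2/1⌋ = 2, remainder 0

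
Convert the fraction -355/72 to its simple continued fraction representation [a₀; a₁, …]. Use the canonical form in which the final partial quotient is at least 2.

[-5; 14, 2, 2]

Apply division with remainder until the remainder is 0:
-355 ÷ 72 → quotient -5, remainder 5
72 ÷ 5 → quotient 14, remainder 2
5 ÷ 2 → quotient 2, remainder 1
2 ÷ 1 → quotient 2, remainder 0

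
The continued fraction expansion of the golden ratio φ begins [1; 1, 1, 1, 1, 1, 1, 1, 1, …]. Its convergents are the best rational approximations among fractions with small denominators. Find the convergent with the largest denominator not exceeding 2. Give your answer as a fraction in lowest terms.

3/2

a_0 = 1: 1/1  (≤ bound)
a_1 = 1: 2/1  (≤ bound)
a_2 = 1: 3/2  (≤ bound)
a_3 = 1: 5/3  (> 2, stop)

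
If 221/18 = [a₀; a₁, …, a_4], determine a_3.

Run the Euclidean algorithm, recording each quotient:
⌊221/18⌋ = 12, remainder 5
⌊18/5⌋ = 3, remainder 3
⌊5/3⌋ = 1, remainder 2
⌊3/2⌋ = 1, remainder 1

1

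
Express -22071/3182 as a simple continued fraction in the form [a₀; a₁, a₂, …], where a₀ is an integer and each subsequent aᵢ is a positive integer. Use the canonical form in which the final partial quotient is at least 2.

[-7; 15, 1, 2, 13, 5]

-22071 = -7·3182 + 203, so a_0 = -7
3182 = 15·203 + 137, so a_1 = 15
203 = 1·137 + 66, so a_2 = 1
137 = 2·66 + 5, so a_3 = 2
66 = 13·5 + 1, so a_4 = 13
5 = 5·1 + 0, so a_5 = 5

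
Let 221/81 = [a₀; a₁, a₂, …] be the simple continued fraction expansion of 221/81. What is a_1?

221 = 2·81 + 59, so a_0 = 2
81 = 1·59 + 22, so a_1 = 1

1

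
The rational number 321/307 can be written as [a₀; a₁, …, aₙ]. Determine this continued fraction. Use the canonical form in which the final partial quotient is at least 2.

[1; 21, 1, 13]

321 = 1·307 + 14, so a_0 = 1
307 = 21·14 + 13, so a_1 = 21
14 = 1·13 + 1, so a_2 = 1
13 = 13·1 + 0, so a_3 = 13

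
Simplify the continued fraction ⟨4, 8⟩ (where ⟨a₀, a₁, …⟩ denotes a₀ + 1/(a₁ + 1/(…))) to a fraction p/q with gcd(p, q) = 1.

Use the convergent recurrence hₖ = aₖ·hₖ₋₁ + hₖ₋₂ (and likewise for the denominators kₖ):
a_0 = 4: 4/1
a_1 = 8: 33/8

33/8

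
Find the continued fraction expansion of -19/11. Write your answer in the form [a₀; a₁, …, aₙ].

-19 ÷ 11 → quotient -2, remainder 3
11 ÷ 3 → quotient 3, remainder 2
3 ÷ 2 → quotient 1, remainder 1
2 ÷ 1 → quotient 2, remainder 0

[-2; 3, 1, 2]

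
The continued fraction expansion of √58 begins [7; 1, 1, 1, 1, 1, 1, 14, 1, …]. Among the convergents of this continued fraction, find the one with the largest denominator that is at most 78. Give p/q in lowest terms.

99/13

a_0 = 7: 7/1  (≤ bound)
a_1 = 1: 8/1  (≤ bound)
a_2 = 1: 15/2  (≤ bound)
a_3 = 1: 23/3  (≤ bound)
a_4 = 1: 38/5  (≤ bound)
a_5 = 1: 61/8  (≤ bound)
a_6 = 1: 99/13  (≤ bound)
a_7 = 14: 1447/190  (> 78, stop)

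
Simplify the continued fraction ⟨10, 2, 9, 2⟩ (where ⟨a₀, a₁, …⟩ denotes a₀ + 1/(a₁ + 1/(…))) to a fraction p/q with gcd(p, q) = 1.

419/40

Use the convergent recurrence hₖ = aₖ·hₖ₋₁ + hₖ₋₂ (and likewise for the denominators kₖ):
a_0 = 10: 10/1
a_1 = 2: 21/2
a_2 = 9: 199/19
a_3 = 2: 419/40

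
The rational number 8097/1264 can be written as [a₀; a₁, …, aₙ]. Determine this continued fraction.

[6; 2, 2, 6, 2, 3, 5]

⌊8097/1264⌋ = 6, remainder 513
⌊1264/513⌋ = 2, remainder 238
⌊513/238⌋ = 2, remainder 37
⌊238/37⌋ = 6, remainder 16
⌊37/16⌋ = 2, remainder 5
⌊16/5⌋ = 3, remainder 1
⌊5/1⌋ = 5, remainder 0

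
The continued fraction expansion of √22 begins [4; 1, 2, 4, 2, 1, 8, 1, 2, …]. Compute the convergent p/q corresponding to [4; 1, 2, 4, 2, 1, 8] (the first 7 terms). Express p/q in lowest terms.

1712/365

Compute successive convergents:
a_0 = 4: 4/1
a_1 = 1: 5/1
a_2 = 2: 14/3
a_3 = 4: 61/13
a_4 = 2: 136/29
a_5 = 1: 197/42
a_6 = 8: 1712/365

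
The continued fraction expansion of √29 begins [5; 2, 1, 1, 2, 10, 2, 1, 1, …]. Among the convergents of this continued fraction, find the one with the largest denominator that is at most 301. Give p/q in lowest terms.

1524/283

a_0 = 5: 5/1  (≤ bound)
a_1 = 2: 11/2  (≤ bound)
a_2 = 1: 16/3  (≤ bound)
a_3 = 1: 27/5  (≤ bound)
a_4 = 2: 70/13  (≤ bound)
a_5 = 10: 727/135  (≤ bound)
a_6 = 2: 1524/283  (≤ bound)
a_7 = 1: 2251/418  (> 301, stop)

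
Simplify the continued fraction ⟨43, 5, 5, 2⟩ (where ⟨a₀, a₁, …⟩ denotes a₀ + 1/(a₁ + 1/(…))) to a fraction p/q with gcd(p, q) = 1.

Starting at the tail and folding back:
Start with 2.
5 + 1/(2/1) = 5 + 1/2 = 11/2
5 + 1/(11/2) = 5 + 2/11 = 57/11
43 + 1/(57/11) = 43 + 11/57 = 2462/57

2462/57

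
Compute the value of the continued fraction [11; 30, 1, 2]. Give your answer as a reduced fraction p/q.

1015/92

Start with 2.
1 + 1/(2/1) = 1 + 1/2 = 3/2
30 + 1/(3/2) = 30 + 2/3 = 92/3
11 + 1/(92/3) = 11 + 3/92 = 1015/92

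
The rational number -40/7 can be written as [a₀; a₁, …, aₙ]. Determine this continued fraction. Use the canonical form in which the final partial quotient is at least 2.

[-6; 3, 2]

⌊-40/7⌋ = -6, remainder 2
⌊7/2⌋ = 3, remainder 1
⌊2/1⌋ = 2, remainder 0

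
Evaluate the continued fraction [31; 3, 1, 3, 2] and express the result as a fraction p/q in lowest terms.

Start with 2.
3 + 1/(2/1) = 3 + 1/2 = 7/2
1 + 1/(7/2) = 1 + 2/7 = 9/7
3 + 1/(9/7) = 3 + 7/9 = 34/9
31 + 1/(34/9) = 31 + 9/34 = 1063/34

1063/34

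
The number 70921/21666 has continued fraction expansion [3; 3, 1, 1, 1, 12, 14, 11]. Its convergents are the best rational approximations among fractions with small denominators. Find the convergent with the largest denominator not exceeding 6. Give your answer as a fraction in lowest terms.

a_0 = 3: 3/1  (≤ bound)
a_1 = 3: 10/3  (≤ bound)
a_2 = 1: 13/4  (≤ bound)
a_3 = 1: 23/7  (> 6, stop)

13/4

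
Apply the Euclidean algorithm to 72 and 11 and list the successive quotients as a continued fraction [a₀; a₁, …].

72 ÷ 11 → quotient 6, remainder 6
11 ÷ 6 → quotient 1, remainder 5
6 ÷ 5 → quotient 1, remainder 1
5 ÷ 1 → quotient 5, remainder 0

[6; 1, 1, 5]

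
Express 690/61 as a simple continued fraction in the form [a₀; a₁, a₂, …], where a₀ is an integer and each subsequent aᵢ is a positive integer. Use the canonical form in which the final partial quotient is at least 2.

⌊690/61⌋ = 11, remainder 19
⌊61/19⌋ = 3, remainder 4
⌊19/4⌋ = 4, remainder 3
⌊4/3⌋ = 1, remainder 1
⌊3/1⌋ = 3, remainder 0

[11; 3, 4, 1, 3]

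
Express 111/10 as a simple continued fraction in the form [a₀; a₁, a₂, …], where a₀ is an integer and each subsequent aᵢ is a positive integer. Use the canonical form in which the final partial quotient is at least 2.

[11; 10]

Apply division with remainder until the remainder is 0:
⌊111/10⌋ = 11, remainder 1
⌊10/1⌋ = 10, remainder 0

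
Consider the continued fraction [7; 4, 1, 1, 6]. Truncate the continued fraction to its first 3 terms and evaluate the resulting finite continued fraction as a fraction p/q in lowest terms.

a_0 = 7: 7/1
a_1 = 4: 29/4
a_2 = 1: 36/5

36/5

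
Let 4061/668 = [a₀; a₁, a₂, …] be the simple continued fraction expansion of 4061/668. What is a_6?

4061 ÷ 668 → quotient 6, remainder 53
668 ÷ 53 → quotient 12, remainder 32
53 ÷ 32 → quotient 1, remainder 21
32 ÷ 21 → quotient 1, remainder 11
21 ÷ 11 → quotient 1, remainder 10
11 ÷ 10 → quotient 1, remainder 1
10 ÷ 1 → quotient 10, remainder 0

10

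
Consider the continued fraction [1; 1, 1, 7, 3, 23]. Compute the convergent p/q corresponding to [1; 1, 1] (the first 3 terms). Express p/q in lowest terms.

3/2

a_0 = 1: 1/1
a_1 = 1: 2/1
a_2 = 1: 3/2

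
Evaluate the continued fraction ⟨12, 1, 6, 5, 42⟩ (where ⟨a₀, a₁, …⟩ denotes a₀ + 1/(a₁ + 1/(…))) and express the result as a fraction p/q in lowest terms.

19536/1519

a_0 = 12: 12/1
a_1 = 1: 13/1
a_2 = 6: 90/7
a_3 = 5: 463/36
a_4 = 42: 19536/1519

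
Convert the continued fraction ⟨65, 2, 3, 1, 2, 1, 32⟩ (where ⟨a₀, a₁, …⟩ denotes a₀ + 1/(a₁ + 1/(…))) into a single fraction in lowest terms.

72836/1113

a_0 = 65: 65/1
a_1 = 2: 131/2
a_2 = 3: 458/7
a_3 = 1: 589/9
a_4 = 2: 1636/25
a_5 = 1: 2225/34
a_6 = 32: 72836/1113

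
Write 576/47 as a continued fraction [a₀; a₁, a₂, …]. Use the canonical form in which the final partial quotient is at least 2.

Repeatedly divide and take the remainder:
⌊576/47⌋ = 12, remainder 12
⌊47/12⌋ = 3, remainder 11
⌊12/11⌋ = 1, remainder 1
⌊11/1⌋ = 11, remainder 0

[12; 3, 1, 11]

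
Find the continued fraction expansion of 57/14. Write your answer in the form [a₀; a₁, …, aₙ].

[4; 14]

57 = 4·14 + 1, so a_0 = 4
14 = 14·1 + 0, so a_1 = 14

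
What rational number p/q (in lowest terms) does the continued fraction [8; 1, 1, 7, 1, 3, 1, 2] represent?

1979/232

Compute successive convergents:
a_0 = 8: 8/1
a_1 = 1: 9/1
a_2 = 1: 17/2
a_3 = 7: 128/15
a_4 = 1: 145/17
a_5 = 3: 563/66
a_6 = 1: 708/83
a_7 = 2: 1979/232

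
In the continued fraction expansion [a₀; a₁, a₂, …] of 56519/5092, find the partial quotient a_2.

23

56519 = 11·5092 + 507, so a_0 = 11
5092 = 10·507 + 22, so a_1 = 10
507 = 23·22 + 1, so a_2 = 23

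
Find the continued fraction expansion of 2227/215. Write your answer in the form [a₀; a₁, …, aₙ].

[10; 2, 1, 3, 1, 4, 3]

⌊2227/215⌋ = 10, remainder 77
⌊215/77⌋ = 2, remainder 61
⌊77/61⌋ = 1, remainder 16
⌊61/16⌋ = 3, remainder 13
⌊16/13⌋ = 1, remainder 3
⌊13/3⌋ = 4, remainder 1
⌊3/1⌋ = 3, remainder 0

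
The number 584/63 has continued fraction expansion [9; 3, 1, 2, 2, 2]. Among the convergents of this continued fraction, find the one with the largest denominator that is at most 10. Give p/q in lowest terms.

List convergents until the denominator exceeds the bound:
a_0 = 9: 9/1  (≤ bound)
a_1 = 3: 28/3  (≤ bound)
a_2 = 1: 37/4  (≤ bound)
a_3 = 2: 102/11  (> 10, stop)

37/4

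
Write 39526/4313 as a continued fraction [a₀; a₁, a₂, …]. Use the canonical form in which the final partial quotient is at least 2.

[9; 6, 12, 59]

⌊39526/4313⌋ = 9, remainder 709
⌊4313/709⌋ = 6, remainder 59
⌊709/59⌋ = 12, remainder 1
⌊59/1⌋ = 59, remainder 0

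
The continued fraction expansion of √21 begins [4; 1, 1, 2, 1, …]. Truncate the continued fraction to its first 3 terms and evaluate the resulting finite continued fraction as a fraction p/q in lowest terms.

9/2

Work from the innermost term outward:
Start with 1.
1 + 1/(1/1) = 1 + 1/1 = 2/1
4 + 1/(2/1) = 4 + 1/2 = 9/2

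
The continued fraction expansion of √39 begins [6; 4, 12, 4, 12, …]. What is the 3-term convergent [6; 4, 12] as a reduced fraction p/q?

306/49

Build up convergents one term at a time:
a_0 = 6: 6/1
a_1 = 4: 25/4
a_2 = 12: 306/49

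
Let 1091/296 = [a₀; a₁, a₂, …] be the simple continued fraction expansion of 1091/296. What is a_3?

5

Repeatedly divide and take the remainder:
1091 = 3·296 + 203, so a_0 = 3
296 = 1·203 + 93, so a_1 = 1
203 = 2·93 + 17, so a_2 = 2
93 = 5·17 + 8, so a_3 = 5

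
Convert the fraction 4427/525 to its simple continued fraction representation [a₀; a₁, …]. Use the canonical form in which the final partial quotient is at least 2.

[8; 2, 3, 5, 14]

Run the Euclidean algorithm, recording each quotient:
4427 ÷ 525 → quotient 8, remainder 227
525 ÷ 227 → quotient 2, remainder 71
227 ÷ 71 → quotient 3, remainder 14
71 ÷ 14 → quotient 5, remainder 1
14 ÷ 1 → quotient 14, remainder 0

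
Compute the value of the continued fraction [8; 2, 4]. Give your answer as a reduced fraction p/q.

Start with 4.
2 + 1/(4/1) = 2 + 1/4 = 9/4
8 + 1/(9/4) = 8 + 4/9 = 76/9

76/9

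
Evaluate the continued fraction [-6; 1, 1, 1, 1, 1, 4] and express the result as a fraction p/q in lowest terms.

-199/37

a_0 = -6: -6/1
a_1 = 1: -5/1
a_2 = 1: -11/2
a_3 = 1: -16/3
a_4 = 1: -27/5
a_5 = 1: -43/8
a_6 = 4: -199/37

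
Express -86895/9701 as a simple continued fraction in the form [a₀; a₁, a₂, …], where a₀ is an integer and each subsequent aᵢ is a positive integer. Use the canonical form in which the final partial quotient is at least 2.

[-9; 23, 2, 3, 5, 11]

-86895 = -9·9701 + 414, so a_0 = -9
9701 = 23·414 + 179, so a_1 = 23
414 = 2·179 + 56, so a_2 = 2
179 = 3·56 + 11, so a_3 = 3
56 = 5·11 + 1, so a_4 = 5
11 = 11·1 + 0, so a_5 = 11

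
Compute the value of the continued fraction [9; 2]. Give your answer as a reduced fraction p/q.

19/2

Starting at the tail and folding back:
Start with 2.
9 + 1/(2/1) = 9 + 1/2 = 19/2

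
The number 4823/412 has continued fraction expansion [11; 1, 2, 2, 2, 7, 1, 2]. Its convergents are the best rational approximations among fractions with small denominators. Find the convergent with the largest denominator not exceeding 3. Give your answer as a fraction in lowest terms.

a_0 = 11: 11/1  (≤ bound)
a_1 = 1: 12/1  (≤ bound)
a_2 = 2: 35/3  (≤ bound)
a_3 = 2: 82/7  (> 3, stop)

35/3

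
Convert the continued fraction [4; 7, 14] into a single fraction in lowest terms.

410/99

Starting at the tail and folding back:
Start with 14.
7 + 1/(14/1) = 7 + 1/14 = 99/14
4 + 1/(99/14) = 4 + 14/99 = 410/99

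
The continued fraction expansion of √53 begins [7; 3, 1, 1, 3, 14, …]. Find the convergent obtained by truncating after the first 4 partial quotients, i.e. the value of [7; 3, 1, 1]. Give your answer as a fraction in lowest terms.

a_0 = 7: 7/1
a_1 = 3: 22/3
a_2 = 1: 29/4
a_3 = 1: 51/7

51/7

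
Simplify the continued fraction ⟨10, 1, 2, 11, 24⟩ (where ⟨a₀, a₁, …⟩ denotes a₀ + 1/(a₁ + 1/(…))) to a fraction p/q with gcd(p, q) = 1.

8744/819

Use the convergent recurrence hₖ = aₖ·hₖ₋₁ + hₖ₋₂ (and likewise for the denominators kₖ):
a_0 = 10: 10/1
a_1 = 1: 11/1
a_2 = 2: 32/3
a_3 = 11: 363/34
a_4 = 24: 8744/819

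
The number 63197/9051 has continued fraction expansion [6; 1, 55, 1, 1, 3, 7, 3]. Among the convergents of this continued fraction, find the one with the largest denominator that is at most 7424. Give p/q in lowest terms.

20144/2885

a_0 = 6: 6/1  (≤ bound)
a_1 = 1: 7/1  (≤ bound)
a_2 = 55: 391/56  (≤ bound)
a_3 = 1: 398/57  (≤ bound)
a_4 = 1: 789/113  (≤ bound)
a_5 = 3: 2765/396  (≤ bound)
a_6 = 7: 20144/2885  (≤ bound)
a_7 = 3: 63197/9051  (> 7424, stop)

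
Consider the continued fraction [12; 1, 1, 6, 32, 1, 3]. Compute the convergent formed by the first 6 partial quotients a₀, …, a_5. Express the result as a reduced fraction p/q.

Start with 1.
32 + 1/(1/1) = 32 + 1/1 = 33/1
6 + 1/(33/1) = 6 + 1/33 = 199/33
1 + 1/(199/33) = 1 + 33/199 = 232/199
1 + 1/(232/199) = 1 + 199/232 = 431/232
12 + 1/(431/232) = 12 + 232/431 = 5404/431

5404/431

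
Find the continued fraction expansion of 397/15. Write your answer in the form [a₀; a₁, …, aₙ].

[26; 2, 7]

397 = 26·15 + 7, so a_0 = 26
15 = 2·7 + 1, so a_1 = 2
7 = 7·1 + 0, so a_2 = 7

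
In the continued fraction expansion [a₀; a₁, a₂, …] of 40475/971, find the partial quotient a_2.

40475 ÷ 971 → quotient 41, remainder 664
971 ÷ 664 → quotient 1, remainder 307
664 ÷ 307 → quotient 2, remainder 50

2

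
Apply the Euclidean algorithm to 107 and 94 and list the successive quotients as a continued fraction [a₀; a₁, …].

107 ÷ 94 → quotient 1, remainder 13
94 ÷ 13 → quotient 7, remainder 3
13 ÷ 3 → quotient 4, remainder 1
3 ÷ 1 → quotient 3, remainder 0

[1; 7, 4, 3]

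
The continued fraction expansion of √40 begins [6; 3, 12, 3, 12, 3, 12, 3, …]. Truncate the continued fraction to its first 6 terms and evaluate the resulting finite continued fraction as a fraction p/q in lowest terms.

Build up convergents one term at a time:
a_0 = 6: 6/1
a_1 = 3: 19/3
a_2 = 12: 234/37
a_3 = 3: 721/114
a_4 = 12: 8886/1405
a_5 = 3: 27379/4329

27379/4329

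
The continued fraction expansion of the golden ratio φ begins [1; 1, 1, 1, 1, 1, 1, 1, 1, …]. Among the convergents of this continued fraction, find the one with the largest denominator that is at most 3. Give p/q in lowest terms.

a_0 = 1: 1/1  (≤ bound)
a_1 = 1: 2/1  (≤ bound)
a_2 = 1: 3/2  (≤ bound)
a_3 = 1: 5/3  (≤ bound)
a_4 = 1: 8/5  (> 3, stop)

5/3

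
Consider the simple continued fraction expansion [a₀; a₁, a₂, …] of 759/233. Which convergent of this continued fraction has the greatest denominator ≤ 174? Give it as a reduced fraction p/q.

215/66

a_0 = 3: 3/1  (≤ bound)
a_1 = 3: 10/3  (≤ bound)
a_2 = 1: 13/4  (≤ bound)
a_3 = 7: 101/31  (≤ bound)
a_4 = 1: 114/35  (≤ bound)
a_5 = 1: 215/66  (≤ bound)
a_6 = 3: 759/233  (> 174, stop)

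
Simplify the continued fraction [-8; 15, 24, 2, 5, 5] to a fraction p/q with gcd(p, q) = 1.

Collapse the nested fraction from the inside out:
Start with 5.
5 + 1/(5/1) = 5 + 1/5 = 26/5
2 + 1/(26/5) = 2 + 5/26 = 57/26
24 + 1/(57/26) = 24 + 26/57 = 1394/57
15 + 1/(1394/57) = 15 + 57/1394 = 20967/1394
-8 + 1/(20967/1394) = -8 + 1394/20967 = -166342/20967

-166342/20967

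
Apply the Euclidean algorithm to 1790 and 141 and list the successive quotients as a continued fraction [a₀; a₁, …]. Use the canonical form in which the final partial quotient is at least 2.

[12; 1, 2, 3, 1, 1, 2, 2]

⌊1790/141⌋ = 12, remainder 98
⌊141/98⌋ = 1, remainder 43
⌊98/43⌋ = 2, remainder 12
⌊43/12⌋ = 3, remainder 7
⌊12/7⌋ = 1, remainder 5
⌊7/5⌋ = 1, remainder 2
⌊5/2⌋ = 2, remainder 1
⌊2/1⌋ = 2, remainder 0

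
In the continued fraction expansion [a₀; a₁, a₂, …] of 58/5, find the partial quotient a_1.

1

58 = 11·5 + 3, so a_0 = 11
5 = 1·3 + 2, so a_1 = 1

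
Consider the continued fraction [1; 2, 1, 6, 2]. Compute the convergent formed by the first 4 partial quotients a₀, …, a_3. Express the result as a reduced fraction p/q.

27/20

Collapse the nested fraction from the inside out:
Start with 6.
1 + 1/(6/1) = 1 + 1/6 = 7/6
2 + 1/(7/6) = 2 + 6/7 = 20/7
1 + 1/(20/7) = 1 + 7/20 = 27/20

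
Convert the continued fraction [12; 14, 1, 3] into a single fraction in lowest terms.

712/59

Build up convergents one term at a time:
a_0 = 12: 12/1
a_1 = 14: 169/14
a_2 = 1: 181/15
a_3 = 3: 712/59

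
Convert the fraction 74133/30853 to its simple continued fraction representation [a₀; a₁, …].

74133 = 2·30853 + 12427, so a_0 = 2
30853 = 2·12427 + 5999, so a_1 = 2
12427 = 2·5999 + 429, so a_2 = 2
5999 = 13·429 + 422, so a_3 = 13
429 = 1·422 + 7, so a_4 = 1
422 = 60·7 + 2, so a_5 = 60
7 = 3·2 + 1, so a_6 = 3
2 = 2·1 + 0, so a_7 = 2

[2; 2, 2, 13, 1, 60, 3, 2]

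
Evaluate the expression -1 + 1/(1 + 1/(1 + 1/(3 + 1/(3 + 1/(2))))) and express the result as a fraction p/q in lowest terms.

-23/53

a_0 = -1: -1/1
a_1 = 1: 0/1
a_2 = 1: -1/2
a_3 = 3: -3/7
a_4 = 3: -10/23
a_5 = 2: -23/53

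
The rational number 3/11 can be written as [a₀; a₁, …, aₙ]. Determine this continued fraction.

[0; 3, 1, 2]

Apply division with remainder until the remainder is 0:
3 ÷ 11 → quotient 0, remainder 3
11 ÷ 3 → quotient 3, remainder 2
3 ÷ 2 → quotient 1, remainder 1
2 ÷ 1 → quotient 2, remainder 0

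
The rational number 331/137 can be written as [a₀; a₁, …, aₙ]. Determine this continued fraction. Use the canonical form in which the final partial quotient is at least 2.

[2; 2, 2, 2, 11]

Run the Euclidean algorithm, recording each quotient:
⌊331/137⌋ = 2, remainder 57
⌊137/57⌋ = 2, remainder 23
⌊57/23⌋ = 2, remainder 11
⌊23/11⌋ = 2, remainder 1
⌊11/1⌋ = 11, remainder 0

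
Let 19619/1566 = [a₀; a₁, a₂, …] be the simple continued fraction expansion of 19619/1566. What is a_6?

1

⌊19619/1566⌋ = 12, remainder 827
⌊1566/827⌋ = 1, remainder 739
⌊827/739⌋ = 1, remainder 88
⌊739/88⌋ = 8, remainder 35
⌊88/35⌋ = 2, remainder 18
⌊35/18⌋ = 1, remainder 17
⌊18/17⌋ = 1, remainder 1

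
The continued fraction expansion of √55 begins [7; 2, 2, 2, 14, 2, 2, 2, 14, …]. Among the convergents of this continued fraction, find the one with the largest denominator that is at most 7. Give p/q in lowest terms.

37/5

a_0 = 7: 7/1  (≤ bound)
a_1 = 2: 15/2  (≤ bound)
a_2 = 2: 37/5  (≤ bound)
a_3 = 2: 89/12  (> 7, stop)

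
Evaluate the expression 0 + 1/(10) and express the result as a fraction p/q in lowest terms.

Compute successive convergents:
a_0 = 0: 0/1
a_1 = 10: 1/10

1/10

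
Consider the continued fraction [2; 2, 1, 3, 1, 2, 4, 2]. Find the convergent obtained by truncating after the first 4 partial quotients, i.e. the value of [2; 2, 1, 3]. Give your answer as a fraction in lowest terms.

Compute successive convergents:
a_0 = 2: 2/1
a_1 = 2: 5/2
a_2 = 1: 7/3
a_3 = 3: 26/11

26/11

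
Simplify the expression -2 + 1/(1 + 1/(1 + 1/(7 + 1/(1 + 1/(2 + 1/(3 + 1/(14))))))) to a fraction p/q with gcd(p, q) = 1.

a_0 = -2: -2/1
a_1 = 1: -1/1
a_2 = 1: -3/2
a_3 = 7: -22/15
a_4 = 1: -25/17
a_5 = 2: -72/49
a_6 = 3: -241/164
a_7 = 14: -3446/2345

-3446/2345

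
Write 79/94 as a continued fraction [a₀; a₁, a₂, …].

[0; 1, 5, 3, 1, 3]

⌊79/94⌋ = 0, remainder 79
⌊94/79⌋ = 1, remainder 15
⌊79/15⌋ = 5, remainder 4
⌊15/4⌋ = 3, remainder 3
⌊4/3⌋ = 1, remainder 1
⌊3/1⌋ = 3, remainder 0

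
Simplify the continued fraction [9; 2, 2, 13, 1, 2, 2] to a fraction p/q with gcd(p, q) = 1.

Start with 2.
2 + 1/(2/1) = 2 + 1/2 = 5/2
1 + 1/(5/2) = 1 + 2/5 = 7/5
13 + 1/(7/5) = 13 + 5/7 = 96/7
2 + 1/(96/7) = 2 + 7/96 = 199/96
2 + 1/(199/96) = 2 + 96/199 = 494/199
9 + 1/(494/199) = 9 + 199/494 = 4645/494

4645/494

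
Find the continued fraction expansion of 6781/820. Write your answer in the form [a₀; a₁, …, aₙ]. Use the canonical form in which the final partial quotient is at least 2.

[8; 3, 1, 2, 2, 4, 1, 5]

Apply division with remainder until the remainder is 0:
⌊6781/820⌋ = 8, remainder 221
⌊820/221⌋ = 3, remainder 157
⌊221/157⌋ = 1, remainder 64
⌊157/64⌋ = 2, remainder 29
⌊64/29⌋ = 2, remainder 6
⌊29/6⌋ = 4, remainder 5
⌊6/5⌋ = 1, remainder 1
⌊5/1⌋ = 5, remainder 0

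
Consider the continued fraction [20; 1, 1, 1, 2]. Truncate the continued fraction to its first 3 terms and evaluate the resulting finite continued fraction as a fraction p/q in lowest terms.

41/2

a_0 = 20: 20/1
a_1 = 1: 21/1
a_2 = 1: 41/2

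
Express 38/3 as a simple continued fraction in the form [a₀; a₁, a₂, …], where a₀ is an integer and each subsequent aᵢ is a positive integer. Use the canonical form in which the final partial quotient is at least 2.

[12; 1, 2]

Run the Euclidean algorithm, recording each quotient:
⌊38/3⌋ = 12, remainder 2
⌊3/2⌋ = 1, remainder 1
⌊2/1⌋ = 2, remainder 0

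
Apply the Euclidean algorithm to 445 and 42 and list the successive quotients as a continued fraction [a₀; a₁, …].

⌊445/42⌋ = 10, remainder 25
⌊42/25⌋ = 1, remainder 17
⌊25/17⌋ = 1, remainder 8
⌊17/8⌋ = 2, remainder 1
⌊8/1⌋ = 8, remainder 0

[10; 1, 1, 2, 8]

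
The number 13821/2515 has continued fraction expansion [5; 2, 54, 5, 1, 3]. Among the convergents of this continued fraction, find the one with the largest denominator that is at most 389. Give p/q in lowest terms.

599/109

a_0 = 5: 5/1  (≤ bound)
a_1 = 2: 11/2  (≤ bound)
a_2 = 54: 599/109  (≤ bound)
a_3 = 5: 3006/547  (> 389, stop)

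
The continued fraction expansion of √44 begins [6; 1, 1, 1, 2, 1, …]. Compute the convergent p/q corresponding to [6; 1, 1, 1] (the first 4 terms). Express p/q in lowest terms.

20/3

Start with 1.
1 + 1/(1/1) = 1 + 1/1 = 2/1
1 + 1/(2/1) = 1 + 1/2 = 3/2
6 + 1/(3/2) = 6 + 2/3 = 20/3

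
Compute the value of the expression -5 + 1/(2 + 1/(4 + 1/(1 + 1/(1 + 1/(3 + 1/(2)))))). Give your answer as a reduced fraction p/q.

-737/162

Start with 2.
3 + 1/(2/1) = 3 + 1/2 = 7/2
1 + 1/(7/2) = 1 + 2/7 = 9/7
1 + 1/(9/7) = 1 + 7/9 = 16/9
4 + 1/(16/9) = 4 + 9/16 = 73/16
2 + 1/(73/16) = 2 + 16/73 = 162/73
-5 + 1/(162/73) = -5 + 73/162 = -737/162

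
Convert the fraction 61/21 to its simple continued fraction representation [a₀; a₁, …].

61 ÷ 21 → quotient 2, remainder 19
21 ÷ 19 → quotient 1, remainder 2
19 ÷ 2 → quotient 9, remainder 1
2 ÷ 1 → quotient 2, remainder 0

[2; 1, 9, 2]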